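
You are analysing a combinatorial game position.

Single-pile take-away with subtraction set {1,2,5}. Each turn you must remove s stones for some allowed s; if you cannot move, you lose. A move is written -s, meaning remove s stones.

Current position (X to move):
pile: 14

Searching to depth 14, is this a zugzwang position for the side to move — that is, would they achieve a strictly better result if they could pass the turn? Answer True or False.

zugzwang(14, X) = False

p1 X@[14]: -1[13]-1 -2[12]+1* -5[9]+1
p2 O@[12]: -1[11]-1* -2[10]-1 -5[7]-1
p3 X@[11]: -1[10]-1 -2[9]+1* -5[6]+1
p4 O@[9]: -1[8]-1* -2[7]-1 -5[4]-1
p5 X@[8]: -1[7]-1 -2[6]+1* -5[3]+1
p6 O@[6]: -1[5]-1* -2[4]-1 -5[1]-1
p7 X@[5]: -1[4]-1 -2[3]+1* -5[0]+1
p8 O@[3]: -1[2]-1* -2[1]-1
p9 X@[2]: -1[1]-1 -2[0]+1*
p10 O@[0] terminal -1; root [14] d14
pass branch (O moves first from the same position):
  | p1 O@[14]: -1[13]-1 -2[12]+1* -5[9]+1
  | p2 X@[12]: -1[11]-1* -2[10]-1 -5[7]-1
  | p3 O@[11]: -1[10]-1 -2[9]+1* -5[6]+1
  | p4 X@[9]: -1[8]-1* -2[7]-1 -5[4]-1
  | p5 O@[8]: -1[7]-1 -2[6]+1* -5[3]+1
  | p6 X@[6]: -1[5]-1* -2[4]-1 -5[1]-1
  | p7 O@[5]: -1[4]-1 -2[3]+1* -5[0]+1
  | p8 X@[3]: -1[2]-1* -2[1]-1
  | p9 O@[2]: -1[1]-1 -2[0]+1*
  | p10 X@[0] terminal -1; root [14] d14
X moving scores +1; X passing scores -1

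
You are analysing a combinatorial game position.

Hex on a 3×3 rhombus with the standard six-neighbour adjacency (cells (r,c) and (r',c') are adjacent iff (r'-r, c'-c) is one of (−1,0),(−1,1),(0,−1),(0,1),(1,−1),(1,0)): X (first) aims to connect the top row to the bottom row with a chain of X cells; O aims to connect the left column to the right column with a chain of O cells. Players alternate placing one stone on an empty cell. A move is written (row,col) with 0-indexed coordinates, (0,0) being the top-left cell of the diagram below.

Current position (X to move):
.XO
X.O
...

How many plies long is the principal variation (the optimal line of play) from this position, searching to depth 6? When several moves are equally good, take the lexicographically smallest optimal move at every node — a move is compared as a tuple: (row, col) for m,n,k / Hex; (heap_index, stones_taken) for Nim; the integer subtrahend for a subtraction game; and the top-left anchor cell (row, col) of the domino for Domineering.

ply 1, X at .XO/X.O/... | (0,0)=-1→XXO/X.O/...; (1,1)=+1→.XO/XXO/...*; (2,0)=+1→.XO/X.O/X..; (2,1)=+1→.XO/X.O/.X.; (2,2)=-1→.XO/X.O/..X
ply 2, O at .XO/XXO/... | (0,0)=-1→OXO/XXO/...*; (2,0)=-1→.XO/XXO/O..; (2,1)=-1→.XO/XXO/.O.; (2,2)=-1→.XO/XXO/..O
ply 3, X at OXO/XXO/... | (2,0)=+1→OXO/XXO/X..*; (2,1)=+1→OXO/XXO/.X.; (2,2)=+1→OXO/XXO/..X
ply 4: OXO/XXO/X.. is terminal -1 (O); from .XO/X.O/... depth 6

PV length from [.XO/X.O/...]: 3 plies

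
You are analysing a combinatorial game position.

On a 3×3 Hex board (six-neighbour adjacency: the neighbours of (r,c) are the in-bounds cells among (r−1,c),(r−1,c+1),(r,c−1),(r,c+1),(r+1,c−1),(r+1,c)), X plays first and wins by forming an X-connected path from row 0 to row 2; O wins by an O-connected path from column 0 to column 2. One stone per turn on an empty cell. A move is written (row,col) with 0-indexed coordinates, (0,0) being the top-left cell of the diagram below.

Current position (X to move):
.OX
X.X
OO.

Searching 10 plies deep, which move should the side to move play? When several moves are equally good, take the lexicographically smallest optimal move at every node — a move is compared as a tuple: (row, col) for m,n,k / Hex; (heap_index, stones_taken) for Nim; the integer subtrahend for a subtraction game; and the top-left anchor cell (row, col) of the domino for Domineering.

p1 X@[.OX/X.X/OO.]: (0,0)[XOX/X.X/OO.]-1 (1,1)[.OX/XXX/OO.]-1 (2,2)[.OX/X.X/OOX]+1*
p2 O@[.OX/X.X/OOX] terminal -1; root [.OX/X.X/OO.] d10

X's best at [.OX/X.X/OO.]: (2,2)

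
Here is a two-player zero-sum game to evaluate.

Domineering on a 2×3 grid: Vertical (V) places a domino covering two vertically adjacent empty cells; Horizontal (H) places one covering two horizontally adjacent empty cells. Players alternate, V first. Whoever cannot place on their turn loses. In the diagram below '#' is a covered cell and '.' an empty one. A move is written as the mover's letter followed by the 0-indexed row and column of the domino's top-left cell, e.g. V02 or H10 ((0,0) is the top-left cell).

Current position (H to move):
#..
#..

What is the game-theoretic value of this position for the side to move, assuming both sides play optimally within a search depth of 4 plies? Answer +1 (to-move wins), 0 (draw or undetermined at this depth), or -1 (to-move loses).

p1 H@[#../#..]: H01[###/#..]+1* H11[#../###]+1
p2 V@[###/#..] terminal -1; root [#../#..] d4

value(#../#.., H) = +1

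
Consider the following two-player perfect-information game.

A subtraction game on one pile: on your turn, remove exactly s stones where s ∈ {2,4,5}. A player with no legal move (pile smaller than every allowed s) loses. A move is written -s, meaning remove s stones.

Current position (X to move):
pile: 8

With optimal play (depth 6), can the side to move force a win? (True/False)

p1 X@[8]: -2[6]-1* -4[4]-1 -5[3]-1
p2 O@[6]: -2[4]-1 -4[2]-1 -5[1]+1*
p3 X@[1] terminal -1; root [8] d6

X winning at [8]: False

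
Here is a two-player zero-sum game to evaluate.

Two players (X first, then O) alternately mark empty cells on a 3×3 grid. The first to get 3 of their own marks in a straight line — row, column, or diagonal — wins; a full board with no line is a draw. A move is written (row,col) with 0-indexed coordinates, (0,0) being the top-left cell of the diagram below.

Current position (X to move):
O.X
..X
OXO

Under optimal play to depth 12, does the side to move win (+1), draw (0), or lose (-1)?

[O.X/..X/OXO] X move#1: (0,1):-1/OXX/..X/OXO*, (1,0):-1/O.X/X.X/OXO, (1,1):-1/O.X/.XX/OXO
[OXX/..X/OXO] O move#2: (1,0):+1/OXX/O.X/OXO*, (1,1):+1/OXX/.OX/OXO
[OXX/O.X/OXO] end (terminal -1, X#3); searched O.X/..X/OXO to 12

value(O.X/..X/OXO, X) = -1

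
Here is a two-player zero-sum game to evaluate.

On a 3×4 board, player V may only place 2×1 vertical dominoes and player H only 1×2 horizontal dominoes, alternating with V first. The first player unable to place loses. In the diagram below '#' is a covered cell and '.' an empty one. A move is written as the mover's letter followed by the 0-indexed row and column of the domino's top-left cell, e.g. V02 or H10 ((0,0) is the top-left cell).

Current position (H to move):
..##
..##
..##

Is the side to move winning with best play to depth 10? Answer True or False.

p1 H@[..##/..##/..##]: H00[####/..##/..##]-1 H10[..##/####/..##]+1* H20[..##/..##/####]-1
p2 V@[..##/####/..##] terminal -1; root [..##/..##/..##] d10

H winning at [..##/..##/..##]: True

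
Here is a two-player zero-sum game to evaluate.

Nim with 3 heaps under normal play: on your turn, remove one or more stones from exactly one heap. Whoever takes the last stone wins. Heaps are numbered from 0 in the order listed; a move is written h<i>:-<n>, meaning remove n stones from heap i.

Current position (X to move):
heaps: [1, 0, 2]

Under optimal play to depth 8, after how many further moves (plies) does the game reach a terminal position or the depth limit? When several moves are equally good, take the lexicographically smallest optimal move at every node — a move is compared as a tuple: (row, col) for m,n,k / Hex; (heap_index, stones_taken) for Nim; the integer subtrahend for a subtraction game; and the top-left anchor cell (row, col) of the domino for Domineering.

p1 X@[(1,0,2)]: h0:-1[(0,0,2)]-1 h2:-1[(1,0,1)]+1* h2:-2[(1,0,0)]-1
p2 O@[(1,0,1)]: h0:-1[(0,0,1)]-1* h2:-1[(1,0,0)]-1
p3 X@[(0,0,1)]: h2:-1[(0,0,0)]+1*
p4 O@[(0,0,0)] terminal -1; root [(1,0,2)] d8

PV length from [(1,0,2)]: 3 plies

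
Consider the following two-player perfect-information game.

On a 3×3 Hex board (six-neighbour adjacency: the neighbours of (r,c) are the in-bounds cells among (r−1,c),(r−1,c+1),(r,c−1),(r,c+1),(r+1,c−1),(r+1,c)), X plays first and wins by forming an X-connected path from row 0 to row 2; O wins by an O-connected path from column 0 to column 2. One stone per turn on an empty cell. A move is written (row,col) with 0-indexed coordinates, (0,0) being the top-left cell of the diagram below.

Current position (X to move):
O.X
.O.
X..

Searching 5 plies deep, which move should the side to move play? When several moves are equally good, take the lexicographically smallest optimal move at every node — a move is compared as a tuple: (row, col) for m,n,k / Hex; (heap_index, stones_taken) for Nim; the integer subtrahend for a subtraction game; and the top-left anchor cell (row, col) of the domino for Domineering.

[O.X/.O./X..] X move#1: (0,1):+1/OXX/.O./X..*, (1,0):+1/O.X/XO./X.., (1,2):+1/O.X/.OX/X.., (2,1):-1/O.X/.O./XX., (2,2):-1/O.X/.O./X.X
[OXX/.O./X..] O move#2: (1,0):-1/OXX/OO./X..*, (1,2):-1/OXX/.OO/X.., (2,1):-1/OXX/.O./XO., (2,2):-1/OXX/.O./X.O
[OXX/OO./X..] X move#3: (1,2):+1/OXX/OOX/X..*, (2,1):-1/OXX/OO./XX., (2,2):-1/OXX/OO./X.X
[OXX/OOX/X..] O move#4: (2,1):-1/OXX/OOX/XO.*, (2,2):-1/OXX/OOX/X.O
[OXX/OOX/XO.] X move#5: (2,2):+1/OXX/OOX/XOX*
[OXX/OOX/XOX] end (terminal -1, O#6); searched O.X/.O./X.. to 5

X's best at [O.X/.O./X..]: (0,1)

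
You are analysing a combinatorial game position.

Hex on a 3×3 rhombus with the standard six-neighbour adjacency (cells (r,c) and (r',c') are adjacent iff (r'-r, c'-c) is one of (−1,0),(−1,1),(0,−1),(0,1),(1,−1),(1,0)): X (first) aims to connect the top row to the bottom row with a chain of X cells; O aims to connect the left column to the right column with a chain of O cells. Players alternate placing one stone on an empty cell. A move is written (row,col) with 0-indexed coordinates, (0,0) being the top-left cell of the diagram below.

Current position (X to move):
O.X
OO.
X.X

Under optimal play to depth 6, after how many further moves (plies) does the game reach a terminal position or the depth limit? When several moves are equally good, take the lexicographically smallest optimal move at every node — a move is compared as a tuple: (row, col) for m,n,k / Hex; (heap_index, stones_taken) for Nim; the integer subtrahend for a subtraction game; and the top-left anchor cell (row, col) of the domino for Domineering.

p1 X@[O.X/OO./X.X]: (0,1)[OXX/OO./X.X]-1 (1,2)[O.X/OOX/X.X]+1* (2,1)[O.X/OO./XXX]-1
p2 O@[O.X/OOX/X.X] terminal -1; root [O.X/OO./X.X] d6

PV length from [O.X/OO./X.X]: 1 ply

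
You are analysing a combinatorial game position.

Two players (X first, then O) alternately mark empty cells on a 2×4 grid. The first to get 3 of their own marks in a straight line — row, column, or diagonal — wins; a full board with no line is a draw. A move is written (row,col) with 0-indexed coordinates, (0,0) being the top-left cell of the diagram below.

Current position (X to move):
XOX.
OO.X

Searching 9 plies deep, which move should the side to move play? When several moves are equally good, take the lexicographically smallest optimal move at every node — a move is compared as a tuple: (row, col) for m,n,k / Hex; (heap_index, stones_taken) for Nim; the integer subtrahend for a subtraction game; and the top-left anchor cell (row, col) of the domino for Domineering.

ply 1, X at XOX./OO.X | (0,3)=-1→XOXX/OO.X; (1,2)=+0→XOX./OOXX*
ply 2, O at XOX./OOXX | (0,3)=+0→XOXO/OOXX*
ply 3: XOXO/OOXX is terminal +0 (X); from XOX./OO.X depth 9

X's best at [XOX./OO.X]: (1,2)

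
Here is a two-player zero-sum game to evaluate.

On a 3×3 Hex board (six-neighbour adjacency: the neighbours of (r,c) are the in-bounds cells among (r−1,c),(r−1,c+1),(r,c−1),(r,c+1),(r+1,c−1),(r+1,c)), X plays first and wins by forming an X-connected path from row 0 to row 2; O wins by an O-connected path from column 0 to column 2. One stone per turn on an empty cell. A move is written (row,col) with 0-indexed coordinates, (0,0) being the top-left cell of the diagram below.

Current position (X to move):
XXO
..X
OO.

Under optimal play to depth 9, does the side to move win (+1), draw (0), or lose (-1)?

value(XXO/..X/OO., X) = -1

p1 X@[XXO/..X/OO.]: (1,0)[XXO/X.X/OO.]-1* (1,1)[XXO/.XX/OO.]-1 (2,2)[XXO/..X/OOX]-1
p2 O@[XXO/X.X/OO.]: (1,1)[XXO/XOX/OO.]+1* (2,2)[XXO/X.X/OOO]+1
p3 X@[XXO/XOX/OO.] terminal -1; root [XXO/..X/OO.] d9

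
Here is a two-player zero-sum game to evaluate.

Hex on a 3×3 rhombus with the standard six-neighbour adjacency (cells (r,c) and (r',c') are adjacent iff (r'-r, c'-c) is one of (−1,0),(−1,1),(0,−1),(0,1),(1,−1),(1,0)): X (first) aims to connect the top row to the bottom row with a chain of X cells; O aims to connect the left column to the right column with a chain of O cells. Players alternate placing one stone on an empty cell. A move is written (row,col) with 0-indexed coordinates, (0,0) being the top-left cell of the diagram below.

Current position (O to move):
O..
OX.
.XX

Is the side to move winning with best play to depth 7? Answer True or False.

[O../OX./.XX] O move#1: (0,1):-1/OO./OX./.XX*, (0,2):-1/O.O/OX./.XX, (1,2):-1/O../OXO/.XX, (2,0):-1/O../OX./OXX
[OO./OX./.XX] X move#2: (0,2):+1/OOX/OX./.XX*, (1,2):-1/OO./OXX/.XX, (2,0):-1/OO./OX./XXX
[OOX/OX./.XX] end (terminal -1, O#3); searched O../OX./.XX to 7

O winning at [O../OX./.XX]: False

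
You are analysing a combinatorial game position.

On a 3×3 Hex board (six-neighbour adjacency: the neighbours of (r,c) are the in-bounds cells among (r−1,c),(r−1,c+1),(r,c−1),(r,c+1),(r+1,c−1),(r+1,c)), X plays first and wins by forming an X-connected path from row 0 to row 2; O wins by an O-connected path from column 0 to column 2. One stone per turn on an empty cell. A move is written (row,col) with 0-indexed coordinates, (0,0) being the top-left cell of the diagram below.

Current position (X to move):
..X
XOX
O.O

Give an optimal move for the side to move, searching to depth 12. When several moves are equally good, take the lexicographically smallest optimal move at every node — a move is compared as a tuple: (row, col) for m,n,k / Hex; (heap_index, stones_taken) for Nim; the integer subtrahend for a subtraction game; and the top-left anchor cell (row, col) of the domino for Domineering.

X's best at [..X/XOX/O.O]: (2,1)

ply 1, X at ..X/XOX/O.O | (0,0)=-1→X.X/XOX/O.O; (0,1)=-1→.XX/XOX/O.O; (2,1)=+1→..X/XOX/OXO*
ply 2: ..X/XOX/OXO is terminal -1 (O); from ..X/XOX/O.O depth 12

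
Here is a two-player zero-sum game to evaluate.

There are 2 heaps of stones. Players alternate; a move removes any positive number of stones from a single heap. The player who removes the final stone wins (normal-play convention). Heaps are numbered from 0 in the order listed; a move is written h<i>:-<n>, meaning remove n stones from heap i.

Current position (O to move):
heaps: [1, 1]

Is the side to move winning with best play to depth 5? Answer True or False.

O winning at [(1,1)]: False

[(1,1)] O move#1: h0:-1:-1/(0,1)*, h1:-1:-1/(1,0)
[(0,1)] X move#2: h1:-1:+1/(0,0)*
[(0,0)] end (terminal -1, O#3); searched (1,1) to 5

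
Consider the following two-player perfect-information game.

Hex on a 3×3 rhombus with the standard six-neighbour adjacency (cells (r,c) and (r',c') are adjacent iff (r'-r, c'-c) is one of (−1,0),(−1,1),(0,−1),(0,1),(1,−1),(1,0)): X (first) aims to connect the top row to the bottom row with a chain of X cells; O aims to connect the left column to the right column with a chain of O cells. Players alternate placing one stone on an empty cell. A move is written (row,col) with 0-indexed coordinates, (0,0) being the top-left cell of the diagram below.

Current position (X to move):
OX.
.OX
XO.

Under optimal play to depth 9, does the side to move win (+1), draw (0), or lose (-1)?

p1 X@[OX./.OX/XO.]: (0,2)[OXX/.OX/XO.]+1* (1,0)[OX./XOX/XO.]+1 (2,2)[OX./.OX/XOX]+1
p2 O@[OXX/.OX/XO.]: (1,0)[OXX/OOX/XO.]-1* (2,2)[OXX/.OX/XOO]-1
p3 X@[OXX/OOX/XO.]: (2,2)[OXX/OOX/XOX]+1*
p4 O@[OXX/OOX/XOX] terminal -1; root [OX./.OX/XO.] d9

value(OX./.OX/XO., X) = +1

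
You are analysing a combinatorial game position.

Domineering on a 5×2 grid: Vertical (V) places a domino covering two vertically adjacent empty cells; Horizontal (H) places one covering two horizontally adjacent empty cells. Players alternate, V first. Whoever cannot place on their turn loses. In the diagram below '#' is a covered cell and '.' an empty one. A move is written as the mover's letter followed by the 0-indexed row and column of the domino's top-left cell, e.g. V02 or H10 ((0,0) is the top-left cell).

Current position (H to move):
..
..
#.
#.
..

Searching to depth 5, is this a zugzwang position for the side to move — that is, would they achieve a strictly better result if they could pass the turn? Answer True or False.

ply 1, H at ../../#./#./.. | H00=+1→##/../#./#./..*; H10=+1→../##/#./#./..; H40=-1→../../#./#./##
ply 2, V at ##/../#./#./.. | V11=-1→##/.#/##/#./..*; V21=-1→##/../##/##/..; V31=-1→##/../#./##/.#
ply 3, H at ##/.#/##/#./.. | H40=+1→##/.#/##/#./##*
ply 4: ##/.#/##/#./## is terminal -1 (V); from ../../#./#./.. depth 5
suppose H passes — search the same position with V to move:
pass> ply 1, V at ../../#./#./.. | V00=+1→#./#./#./#./..*; V01=+1→.#/.#/#./#./..; V11=+1→../.#/##/#./..; V21=-1→../../##/##/..; V31=-1→../../#./##/.#
pass> ply 2, H at #./#./#./#./.. | H40=-1→#./#./#./#./##*
pass> ply 3, V at #./#./#./#./## | V01=+1→##/##/#./#./##*; V11=+1→#./##/##/#./##; V21=+1→#./#./##/##/##
pass> ply 4: ##/##/#./#./## is terminal -1 (H); from ../../#./#./.. depth 5
for H: play +1, pass -1

zugzwang(../../#./#./.., H) = False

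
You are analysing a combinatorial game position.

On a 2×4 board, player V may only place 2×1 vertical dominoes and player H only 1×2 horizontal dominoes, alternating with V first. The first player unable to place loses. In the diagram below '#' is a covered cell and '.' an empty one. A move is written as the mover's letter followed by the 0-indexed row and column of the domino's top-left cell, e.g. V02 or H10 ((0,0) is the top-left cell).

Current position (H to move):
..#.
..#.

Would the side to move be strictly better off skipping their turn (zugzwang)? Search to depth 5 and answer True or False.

ply 1, H at ..#./..#. | H00=+1→###./..#.*; H10=+1→..#./###.
ply 2, V at ###./..#. | V03=-1→####/..##*
ply 3, H at ####/..## | H10=+1→####/####*
ply 4: ####/#### is terminal -1 (V); from ..#./..#. depth 5
if H skipped the turn, V would face:
~ ply 1, V at ..#./..#. | V00=+1→#.#./#.#.*; V01=+1→.##./.##.; V03=-1→..##/..##
~ ply 2: #.#./#.#. is terminal -1 (H); from ..#./..#. depth 5
compare (H): move=+1 vs pass=-1

zugzwang(..#./..#., H) = False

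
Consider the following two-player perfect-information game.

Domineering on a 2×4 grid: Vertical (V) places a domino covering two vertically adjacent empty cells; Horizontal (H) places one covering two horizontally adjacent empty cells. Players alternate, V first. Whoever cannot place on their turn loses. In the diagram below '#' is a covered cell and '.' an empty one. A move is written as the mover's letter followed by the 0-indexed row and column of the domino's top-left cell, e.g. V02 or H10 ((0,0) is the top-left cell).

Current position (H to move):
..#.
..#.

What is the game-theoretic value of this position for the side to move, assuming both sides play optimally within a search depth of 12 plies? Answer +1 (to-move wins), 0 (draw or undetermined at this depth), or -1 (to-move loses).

value(..#./..#., H) = +1

[..#./..#.] H move#1: H00:+1/###./..#.*, H10:+1/..#./###.
[###./..#.] V move#2: V03:-1/####/..##*
[####/..##] H move#3: H10:+1/####/####*
[####/####] end (terminal -1, V#4); searched ..#./..#. to 12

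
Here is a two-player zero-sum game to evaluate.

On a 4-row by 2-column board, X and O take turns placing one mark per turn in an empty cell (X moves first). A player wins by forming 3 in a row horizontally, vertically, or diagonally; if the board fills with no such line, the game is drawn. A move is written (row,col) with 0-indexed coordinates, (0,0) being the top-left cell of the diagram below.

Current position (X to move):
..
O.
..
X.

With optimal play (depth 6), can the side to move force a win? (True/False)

ply 1, X at ../O./../X. | (0,0)=+0→X./O./../X.*; (0,1)=+0→.X/O./../X.; (1,1)=+0→../OX/../X.; (2,0)=+0→../O./X./X.; (2,1)=+0→../O./.X/X.; (3,1)=+0→../O./../XX
ply 2, O at X./O./../X. | (0,1)=+0→XO/O./../X.*; (1,1)=+0→X./OO/../X.; (2,0)=+0→X./O./O./X.; (2,1)=+0→X./O./.O/X.; (3,1)=+0→X./O./../XO
ply 3, X at XO/O./../X. | (1,1)=+0→XO/OX/../X.*; (2,0)=+0→XO/O./X./X.; (2,1)=+0→XO/O./.X/X.; (3,1)=+0→XO/O./../XX
ply 4, O at XO/OX/../X. | (2,0)=+0→XO/OX/O./X.*; (2,1)=+0→XO/OX/.O/X.; (3,1)=+0→XO/OX/../XO
ply 5, X at XO/OX/O./X. | (2,1)=+0→XO/OX/OX/X.*; (3,1)=+0→XO/OX/O./XX
ply 6, O at XO/OX/OX/X. | (3,1)=+0→XO/OX/OX/XO*
ply 7: XO/OX/OX/XO is terminal +0 (X); from ../O./../X. depth 6

X winning at [../O./../X.]: False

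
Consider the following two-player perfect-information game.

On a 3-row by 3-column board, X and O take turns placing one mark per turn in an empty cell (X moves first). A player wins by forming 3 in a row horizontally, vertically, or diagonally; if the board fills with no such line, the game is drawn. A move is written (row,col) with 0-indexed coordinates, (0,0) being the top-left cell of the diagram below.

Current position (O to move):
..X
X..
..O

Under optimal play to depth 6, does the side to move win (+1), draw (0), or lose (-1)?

p1 O@[..X/X../..O]: (0,0)[O.X/X../..O]-1 (0,1)[.OX/X../..O]-1 (1,1)[..X/XO./..O]-1 (1,2)[..X/X.O/..O]-1 (2,0)[..X/X../O.O]+0* (2,1)[..X/X../.OO]-1
p2 X@[..X/X../O.O]: (0,0)[X.X/X../O.O]-1 (0,1)[.XX/X../O.O]-1 (1,1)[..X/XX./O.O]-1 (1,2)[..X/X.X/O.O]-1 (2,1)[..X/X../OXO]+0*
p3 O@[..X/X../OXO]: (0,0)[O.X/X../OXO]-1 (0,1)[.OX/X../OXO]+0* (1,1)[..X/XO./OXO]+0 (1,2)[..X/X.O/OXO]-1
p4 X@[.OX/X../OXO]: (0,0)[XOX/X../OXO]+0* (1,1)[.OX/XX./OXO]+0 (1,2)[.OX/X.X/OXO]+0
p5 O@[XOX/X../OXO]: (1,1)[XOX/XO./OXO]+0* (1,2)[XOX/X.O/OXO]+0
p6 X@[XOX/XO./OXO]: (1,2)[XOX/XOX/OXO]+0*
p7 O@[XOX/XOX/OXO] terminal +0; root [..X/X../..O] d6

value(..X/X../..O, O) = 0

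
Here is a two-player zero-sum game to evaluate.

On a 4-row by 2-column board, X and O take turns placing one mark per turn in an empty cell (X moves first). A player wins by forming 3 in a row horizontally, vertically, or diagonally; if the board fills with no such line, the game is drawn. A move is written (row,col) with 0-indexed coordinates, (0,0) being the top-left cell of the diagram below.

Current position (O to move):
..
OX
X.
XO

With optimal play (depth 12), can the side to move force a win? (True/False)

O winning at [../OX/X./XO]: False

p1 O@[../OX/X./XO]: (0,0)[O./OX/X./XO]+0* (0,1)[.O/OX/X./XO]+0 (2,1)[../OX/XO/XO]+0
p2 X@[O./OX/X./XO]: (0,1)[OX/OX/X./XO]+0* (2,1)[O./OX/XX/XO]+0
p3 O@[OX/OX/X./XO]: (2,1)[OX/OX/XO/XO]+0*
p4 X@[OX/OX/XO/XO] terminal +0; root [../OX/X./XO] d12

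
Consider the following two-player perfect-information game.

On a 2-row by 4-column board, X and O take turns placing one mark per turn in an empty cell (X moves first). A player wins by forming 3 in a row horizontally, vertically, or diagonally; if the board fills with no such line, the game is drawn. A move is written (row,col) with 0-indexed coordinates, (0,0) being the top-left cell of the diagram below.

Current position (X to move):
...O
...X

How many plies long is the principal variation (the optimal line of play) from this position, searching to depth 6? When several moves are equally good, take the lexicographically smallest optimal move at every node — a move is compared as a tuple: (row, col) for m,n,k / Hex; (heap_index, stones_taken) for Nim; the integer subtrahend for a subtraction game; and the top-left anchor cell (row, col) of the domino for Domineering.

p1 X@[...O/...X]: (0,0)[X..O/...X]+0* (0,1)[.X.O/...X]+0 (0,2)[..XO/...X]+0 (1,0)[...O/X..X]+0 (1,1)[...O/.X.X]+0 (1,2)[...O/..XX]+0
p2 O@[X..O/...X]: (0,1)[XO.O/...X]+0* (0,2)[X.OO/...X]+0 (1,0)[X..O/O..X]+0 (1,1)[X..O/.O.X]+0 (1,2)[X..O/..OX]+0
p3 X@[XO.O/...X]: (0,2)[XOXO/...X]+0* (1,0)[XO.O/X..X]-1 (1,1)[XO.O/.X.X]-1 (1,2)[XO.O/..XX]-1
p4 O@[XOXO/...X]: (1,0)[XOXO/O..X]+0* (1,1)[XOXO/.O.X]+0 (1,2)[XOXO/..OX]+0
p5 X@[XOXO/O..X]: (1,1)[XOXO/OX.X]+0* (1,2)[XOXO/O.XX]+0
p6 O@[XOXO/OX.X]: (1,2)[XOXO/OXOX]+0*
p7 X@[XOXO/OXOX] terminal +0; root [...O/...X] d6

PV length from [...O/...X]: 6 plies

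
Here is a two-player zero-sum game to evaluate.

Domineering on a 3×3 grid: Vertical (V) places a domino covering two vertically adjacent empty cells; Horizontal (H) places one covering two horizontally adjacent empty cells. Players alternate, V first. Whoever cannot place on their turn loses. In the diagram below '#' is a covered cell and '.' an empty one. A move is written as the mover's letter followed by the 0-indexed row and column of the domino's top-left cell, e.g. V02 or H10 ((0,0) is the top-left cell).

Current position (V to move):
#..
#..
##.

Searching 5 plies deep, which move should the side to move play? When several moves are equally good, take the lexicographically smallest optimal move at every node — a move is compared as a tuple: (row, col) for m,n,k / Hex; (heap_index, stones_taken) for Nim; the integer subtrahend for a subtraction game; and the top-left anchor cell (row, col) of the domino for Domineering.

[#../#../##.] V move#1: V01:+1/##./##./##.*, V02:+1/#.#/#.#/##., V12:-1/#../#.#/###
[##./##./##.] end (terminal -1, H#2); searched #../#../##. to 5

V's best at [#../#../##.]: V01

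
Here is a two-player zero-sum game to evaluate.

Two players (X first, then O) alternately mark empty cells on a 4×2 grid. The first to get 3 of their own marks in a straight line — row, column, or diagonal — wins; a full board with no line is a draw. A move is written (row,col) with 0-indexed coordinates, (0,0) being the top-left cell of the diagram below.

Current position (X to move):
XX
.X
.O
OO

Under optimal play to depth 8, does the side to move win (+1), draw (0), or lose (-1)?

value(XX/.X/.O/OO, X) = 0

[XX/.X/.O/OO] X move#1: (1,0):+0/XX/XX/.O/OO*, (2,0):+0/XX/.X/XO/OO
[XX/XX/.O/OO] O move#2: (2,0):+0/XX/XX/OO/OO*
[XX/XX/OO/OO] end (terminal +0, X#3); searched XX/.X/.O/OO to 8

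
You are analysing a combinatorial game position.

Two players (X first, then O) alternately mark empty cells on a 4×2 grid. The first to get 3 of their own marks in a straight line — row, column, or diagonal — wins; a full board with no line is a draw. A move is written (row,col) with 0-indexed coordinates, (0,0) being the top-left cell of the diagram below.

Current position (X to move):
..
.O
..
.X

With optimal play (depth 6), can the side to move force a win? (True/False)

[../.O/../.X] X move#1: (0,0):+0/X./.O/../.X*, (0,1):+0/.X/.O/../.X, (1,0):+0/../XO/../.X, (2,0):+0/../.O/X./.X, (2,1):+0/../.O/.X/.X, (3,0):+0/../.O/../XX
[X./.O/../.X] O move#2: (0,1):+0/XO/.O/../.X*, (1,0):+0/X./OO/../.X, (2,0):+0/X./.O/O./.X, (2,1):+0/X./.O/.O/.X, (3,0):+0/X./.O/../OX
[XO/.O/../.X] X move#3: (1,0):-1/XO/XO/../.X, (2,0):-1/XO/.O/X./.X, (2,1):+0/XO/.O/.X/.X*, (3,0):-1/XO/.O/../XX
[XO/.O/.X/.X] O move#4: (1,0):+0/XO/OO/.X/.X*, (2,0):+0/XO/.O/OX/.X, (3,0):+0/XO/.O/.X/OX
[XO/OO/.X/.X] X move#5: (2,0):+0/XO/OO/XX/.X*, (3,0):+0/XO/OO/.X/XX
[XO/OO/XX/.X] O move#6: (3,0):+0/XO/OO/XX/OX*
[XO/OO/XX/OX] end (terminal +0, X#7); searched ../.O/../.X to 6

X winning at [../.O/../.X]: False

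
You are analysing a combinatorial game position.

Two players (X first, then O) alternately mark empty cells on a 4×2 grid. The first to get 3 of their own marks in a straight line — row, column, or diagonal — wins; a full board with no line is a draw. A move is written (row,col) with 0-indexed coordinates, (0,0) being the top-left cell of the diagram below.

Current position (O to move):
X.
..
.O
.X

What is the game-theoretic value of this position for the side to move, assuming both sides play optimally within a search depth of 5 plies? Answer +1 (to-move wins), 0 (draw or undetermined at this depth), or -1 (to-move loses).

value(X./../.O/.X, O) = 0

[X./../.O/.X] O move#1: (0,1):+0/XO/../.O/.X*, (1,0):+0/X./O./.O/.X, (1,1):+0/X./.O/.O/.X, (2,0):+0/X./../OO/.X, (3,0):+0/X./../.O/OX
[XO/../.O/.X] X move#2: (1,0):-1/XO/X./.O/.X, (1,1):+0/XO/.X/.O/.X*, (2,0):-1/XO/../XO/.X, (3,0):-1/XO/../.O/XX
[XO/.X/.O/.X] O move#3: (1,0):+0/XO/OX/.O/.X*, (2,0):+0/XO/.X/OO/.X, (3,0):+0/XO/.X/.O/OX
[XO/OX/.O/.X] X move#4: (2,0):+0/XO/OX/XO/.X*, (3,0):+0/XO/OX/.O/XX
[XO/OX/XO/.X] O move#5: (3,0):+0/XO/OX/XO/OX*
[XO/OX/XO/OX] end (terminal +0, X#6); searched X./../.O/.X to 5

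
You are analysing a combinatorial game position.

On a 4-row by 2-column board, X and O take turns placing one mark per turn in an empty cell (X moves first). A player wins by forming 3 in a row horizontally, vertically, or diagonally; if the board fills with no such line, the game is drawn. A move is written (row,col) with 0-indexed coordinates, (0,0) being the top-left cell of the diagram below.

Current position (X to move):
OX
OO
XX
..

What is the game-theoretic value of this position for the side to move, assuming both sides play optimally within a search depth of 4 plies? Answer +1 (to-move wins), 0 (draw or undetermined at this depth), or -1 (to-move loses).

value(OX/OO/XX/.., X) = 0

p1 X@[OX/OO/XX/..]: (3,0)[OX/OO/XX/X.]+0* (3,1)[OX/OO/XX/.X]+0
p2 O@[OX/OO/XX/X.]: (3,1)[OX/OO/XX/XO]+0*
p3 X@[OX/OO/XX/XO] terminal +0; root [OX/OO/XX/..] d4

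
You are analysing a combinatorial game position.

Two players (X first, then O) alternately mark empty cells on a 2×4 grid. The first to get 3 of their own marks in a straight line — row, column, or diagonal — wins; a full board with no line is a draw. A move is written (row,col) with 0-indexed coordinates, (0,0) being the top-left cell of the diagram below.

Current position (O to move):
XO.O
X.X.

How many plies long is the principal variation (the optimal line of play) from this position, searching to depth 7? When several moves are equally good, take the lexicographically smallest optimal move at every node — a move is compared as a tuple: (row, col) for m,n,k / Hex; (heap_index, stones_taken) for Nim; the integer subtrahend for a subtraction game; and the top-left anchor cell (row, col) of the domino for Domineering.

ply 1, O at XO.O/X.X. | (0,2)=+1→XOOO/X.X.*; (1,1)=+0→XO.O/XOX.; (1,3)=-1→XO.O/X.XO
ply 2: XOOO/X.X. is terminal -1 (X); from XO.O/X.X. depth 7

PV length from [XO.O/X.X.]: 1 ply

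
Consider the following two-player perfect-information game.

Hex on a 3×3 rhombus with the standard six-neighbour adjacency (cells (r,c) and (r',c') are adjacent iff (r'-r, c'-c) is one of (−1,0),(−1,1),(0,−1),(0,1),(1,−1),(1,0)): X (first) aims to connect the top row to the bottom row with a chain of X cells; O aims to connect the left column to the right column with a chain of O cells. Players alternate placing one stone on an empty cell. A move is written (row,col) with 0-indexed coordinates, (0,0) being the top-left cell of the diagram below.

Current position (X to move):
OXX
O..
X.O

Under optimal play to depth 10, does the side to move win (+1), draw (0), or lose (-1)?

value(OXX/O../X.O, X) = +1

ply 1, X at OXX/O../X.O | (1,1)=+1→OXX/OX./X.O*; (1,2)=+1→OXX/O.X/X.O; (2,1)=+1→OXX/O../XXO
ply 2: OXX/OX./X.O is terminal -1 (O); from OXX/O../X.O depth 10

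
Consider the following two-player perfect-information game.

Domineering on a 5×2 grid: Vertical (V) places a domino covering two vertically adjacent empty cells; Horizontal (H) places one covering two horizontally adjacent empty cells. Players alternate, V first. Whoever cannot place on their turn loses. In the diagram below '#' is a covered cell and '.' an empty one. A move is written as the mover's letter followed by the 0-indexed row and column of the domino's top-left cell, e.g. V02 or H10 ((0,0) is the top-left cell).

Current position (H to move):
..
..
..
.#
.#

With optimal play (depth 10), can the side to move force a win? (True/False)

[../../../.#/.#] H move#1: H00:-1/##/../../.#/.#, H10:+1/../##/../.#/.#*, H20:-1/../../##/.#/.#
[../##/../.#/.#] V move#2: V20:-1/../##/#./##/.#*, V30:-1/../##/../##/##
[../##/#./##/.#] H move#3: H00:+1/##/##/#./##/.#*
[##/##/#./##/.#] end (terminal -1, V#4); searched ../../../.#/.# to 10

H winning at [../../../.#/.#]: True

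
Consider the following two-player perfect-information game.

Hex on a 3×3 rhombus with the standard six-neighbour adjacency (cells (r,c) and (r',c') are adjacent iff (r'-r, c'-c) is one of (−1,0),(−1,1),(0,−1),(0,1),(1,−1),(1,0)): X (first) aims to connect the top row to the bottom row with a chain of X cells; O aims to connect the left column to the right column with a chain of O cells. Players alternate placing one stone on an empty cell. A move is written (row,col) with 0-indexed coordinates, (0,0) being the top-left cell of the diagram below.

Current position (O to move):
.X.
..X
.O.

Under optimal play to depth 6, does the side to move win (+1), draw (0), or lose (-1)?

value(.X./..X/.O., O) = +1

ply 1, O at .X./..X/.O. | (0,0)=-1→OX./..X/.O.; (0,2)=-1→.XO/..X/.O.; (1,0)=-1→.X./O.X/.O.; (1,1)=+1→.X./.OX/.O.*; (2,0)=-1→.X./..X/OO.; (2,2)=-1→.X./..X/.OO
ply 2, X at .X./.OX/.O. | (0,0)=-1→XX./.OX/.O.*; (0,2)=-1→.XX/.OX/.O.; (1,0)=-1→.X./XOX/.O.; (2,0)=-1→.X./.OX/XO.; (2,2)=-1→.X./.OX/.OX
ply 3, O at XX./.OX/.O. | (0,2)=+1→XXO/.OX/.O.*; (1,0)=+1→XX./OOX/.O.; (2,0)=+1→XX./.OX/OO.; (2,2)=+1→XX./.OX/.OO
ply 4, X at XXO/.OX/.O. | (1,0)=-1→XXO/XOX/.O.*; (2,0)=-1→XXO/.OX/XO.; (2,2)=-1→XXO/.OX/.OX
ply 5, O at XXO/XOX/.O. | (2,0)=+1→XXO/XOX/OO.*; (2,2)=-1→XXO/XOX/.OO
ply 6: XXO/XOX/OO. is terminal -1 (X); from .X./..X/.O. depth 6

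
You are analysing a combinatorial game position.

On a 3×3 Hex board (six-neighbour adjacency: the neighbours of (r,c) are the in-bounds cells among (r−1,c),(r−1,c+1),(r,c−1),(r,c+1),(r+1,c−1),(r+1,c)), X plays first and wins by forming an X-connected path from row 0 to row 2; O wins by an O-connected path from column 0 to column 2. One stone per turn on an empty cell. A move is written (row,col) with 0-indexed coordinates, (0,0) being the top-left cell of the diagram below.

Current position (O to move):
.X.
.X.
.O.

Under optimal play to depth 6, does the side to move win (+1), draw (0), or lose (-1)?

value(.X./.X./.O., O) = +1

p1 O@[.X./.X./.O.]: (0,0)[OX./.X./.O.]-1 (0,2)[.XO/.X./.O.]-1 (1,0)[.X./OX./.O.]-1 (1,2)[.X./.XO/.O.]-1 (2,0)[.X./.X./OO.]+1* (2,2)[.X./.X./.OO]-1
p2 X@[.X./.X./OO.]: (0,0)[XX./.X./OO.]-1* (0,2)[.XX/.X./OO.]-1 (1,0)[.X./XX./OO.]-1 (1,2)[.X./.XX/OO.]-1 (2,2)[.X./.X./OOX]-1
p3 O@[XX./.X./OO.]: (0,2)[XXO/.X./OO.]+1* (1,0)[XX./OX./OO.]+1 (1,2)[XX./.XO/OO.]+1 (2,2)[XX./.X./OOO]+1
p4 X@[XXO/.X./OO.]: (1,0)[XXO/XX./OO.]-1* (1,2)[XXO/.XX/OO.]-1 (2,2)[XXO/.X./OOX]-1
p5 O@[XXO/XX./OO.]: (1,2)[XXO/XXO/OO.]+1* (2,2)[XXO/XX./OOO]+1
p6 X@[XXO/XXO/OO.] terminal -1; root [.X./.X./.O.] d6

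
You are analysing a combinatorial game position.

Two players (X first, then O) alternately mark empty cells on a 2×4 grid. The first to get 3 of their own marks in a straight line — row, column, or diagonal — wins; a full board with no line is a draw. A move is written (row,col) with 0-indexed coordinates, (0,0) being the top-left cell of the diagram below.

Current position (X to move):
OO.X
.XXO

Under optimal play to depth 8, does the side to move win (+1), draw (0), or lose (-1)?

ply 1, X at OO.X/.XXO | (0,2)=+0→OOXX/.XXO; (1,0)=+1→OO.X/XXXO*
ply 2: OO.X/XXXO is terminal -1 (O); from OO.X/.XXO depth 8

value(OO.X/.XXO, X) = +1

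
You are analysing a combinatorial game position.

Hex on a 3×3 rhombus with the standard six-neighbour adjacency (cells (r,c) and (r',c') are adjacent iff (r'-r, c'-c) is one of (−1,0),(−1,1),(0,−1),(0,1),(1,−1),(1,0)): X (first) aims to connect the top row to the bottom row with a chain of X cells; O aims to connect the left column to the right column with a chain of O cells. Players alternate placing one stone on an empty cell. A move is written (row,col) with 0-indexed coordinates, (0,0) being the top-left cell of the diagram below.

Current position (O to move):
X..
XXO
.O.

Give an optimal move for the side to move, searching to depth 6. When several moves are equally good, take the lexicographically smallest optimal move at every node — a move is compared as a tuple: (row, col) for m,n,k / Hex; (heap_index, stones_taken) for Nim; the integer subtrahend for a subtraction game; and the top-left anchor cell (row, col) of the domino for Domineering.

O's best at [X../XXO/.O.]: (2,0)

[X../XXO/.O.] O move#1: (0,1):-1/XO./XXO/.O., (0,2):-1/X.O/XXO/.O., (2,0):+1/X../XXO/OO.*, (2,2):-1/X../XXO/.OO
[X../XXO/OO.] end (terminal -1, X#2); searched X../XXO/.O. to 6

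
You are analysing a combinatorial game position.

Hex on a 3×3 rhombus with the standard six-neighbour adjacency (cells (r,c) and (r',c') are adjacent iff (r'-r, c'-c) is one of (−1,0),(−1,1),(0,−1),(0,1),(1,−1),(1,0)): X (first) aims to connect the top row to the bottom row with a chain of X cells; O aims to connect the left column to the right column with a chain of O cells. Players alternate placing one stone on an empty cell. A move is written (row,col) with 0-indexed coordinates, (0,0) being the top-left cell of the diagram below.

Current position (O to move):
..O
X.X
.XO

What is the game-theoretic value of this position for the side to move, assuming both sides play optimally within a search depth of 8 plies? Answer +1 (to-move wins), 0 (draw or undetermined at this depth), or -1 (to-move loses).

ply 1, O at ..O/X.X/.XO | (0,0)=-1→O.O/X.X/.XO*; (0,1)=-1→.OO/X.X/.XO; (1,1)=-1→..O/XOX/.XO; (2,0)=-1→..O/X.X/OXO
ply 2, X at O.O/X.X/.XO | (0,1)=+1→OXO/X.X/.XO*; (1,1)=-1→O.O/XXX/.XO; (2,0)=-1→O.O/X.X/XXO
ply 3, O at OXO/X.X/.XO | (1,1)=-1→OXO/XOX/.XO*; (2,0)=-1→OXO/X.X/OXO
ply 4, X at OXO/XOX/.XO | (2,0)=+1→OXO/XOX/XXO*
ply 5: OXO/XOX/XXO is terminal -1 (O); from ..O/X.X/.XO depth 8

value(..O/X.X/.XO, O) = -1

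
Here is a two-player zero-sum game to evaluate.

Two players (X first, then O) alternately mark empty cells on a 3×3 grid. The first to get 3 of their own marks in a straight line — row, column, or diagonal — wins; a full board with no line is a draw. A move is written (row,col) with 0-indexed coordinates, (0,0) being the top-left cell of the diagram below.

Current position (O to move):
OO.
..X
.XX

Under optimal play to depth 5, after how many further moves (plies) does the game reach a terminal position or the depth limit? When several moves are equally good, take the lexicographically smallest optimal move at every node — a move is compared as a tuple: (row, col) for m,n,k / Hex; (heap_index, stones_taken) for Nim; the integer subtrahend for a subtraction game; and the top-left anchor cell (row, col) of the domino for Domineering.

PV length from [OO./..X/.XX]: 1 ply

p1 O@[OO./..X/.XX]: (0,2)[OOO/..X/.XX]+1* (1,0)[OO./O.X/.XX]-1 (1,1)[OO./.OX/.XX]-1 (2,0)[OO./..X/OXX]-1
p2 X@[OOO/..X/.XX] terminal -1; root [OO./..X/.XX] d5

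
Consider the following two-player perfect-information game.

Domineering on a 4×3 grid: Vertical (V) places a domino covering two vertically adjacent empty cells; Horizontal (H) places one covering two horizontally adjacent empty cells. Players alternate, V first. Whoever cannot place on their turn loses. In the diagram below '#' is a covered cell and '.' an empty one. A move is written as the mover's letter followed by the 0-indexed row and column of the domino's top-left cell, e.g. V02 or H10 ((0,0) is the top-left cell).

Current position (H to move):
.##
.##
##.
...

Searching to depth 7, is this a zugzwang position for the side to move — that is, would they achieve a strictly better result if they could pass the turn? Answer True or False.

zugzwang(.##/.##/##./..., H) = False

[.##/.##/##./...] H move#1: H30:-1/.##/.##/##./##.*, H31:-1/.##/.##/##./.##
[.##/.##/##./##.] V move#2: V00:+1/###/###/##./##.*, V22:+1/.##/.##/###/###
[###/###/##./##.] end (terminal -1, H#3); searched .##/.##/##./... to 7
pass branch (V moves first from the same position):
  | [.##/.##/##./...] V move#1: V00:-1/###/###/##./..., V22:+1/.##/.##/###/..#*
  | [.##/.##/###/..#] H move#2: H30:-1/.##/.##/###/###*
  | [.##/.##/###/###] V move#3: V00:+1/###/###/###/###*
  | [###/###/###/###] end (terminal -1, H#4); searched .##/.##/##./... to 7
H moving scores -1; H passing scores -1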